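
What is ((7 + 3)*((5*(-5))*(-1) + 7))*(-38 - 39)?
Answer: -24640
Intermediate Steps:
((7 + 3)*((5*(-5))*(-1) + 7))*(-38 - 39) = (10*(-25*(-1) + 7))*(-77) = (10*(25 + 7))*(-77) = (10*32)*(-77) = 320*(-77) = -24640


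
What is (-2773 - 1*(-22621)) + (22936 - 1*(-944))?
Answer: 43728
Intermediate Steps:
(-2773 - 1*(-22621)) + (22936 - 1*(-944)) = (-2773 + 22621) + (22936 + 944) = 19848 + 23880 = 43728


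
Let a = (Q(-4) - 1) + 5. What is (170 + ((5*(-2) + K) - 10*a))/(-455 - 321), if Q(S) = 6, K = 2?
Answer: -31/388 ≈ -0.079897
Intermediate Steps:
a = 10 (a = (6 - 1) + 5 = 5 + 5 = 10)
(170 + ((5*(-2) + K) - 10*a))/(-455 - 321) = (170 + ((5*(-2) + 2) - 10*10))/(-455 - 321) = (170 + ((-10 + 2) - 100))/(-776) = (170 + (-8 - 100))*(-1/776) = (170 - 108)*(-1/776) = 62*(-1/776) = -31/388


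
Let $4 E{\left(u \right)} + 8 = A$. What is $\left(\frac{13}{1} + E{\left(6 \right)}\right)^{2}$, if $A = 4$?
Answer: $144$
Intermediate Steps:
$E{\left(u \right)} = -1$ ($E{\left(u \right)} = -2 + \frac{1}{4} \cdot 4 = -2 + 1 = -1$)
$\left(\frac{13}{1} + E{\left(6 \right)}\right)^{2} = \left(\frac{13}{1} - 1\right)^{2} = \left(13 \cdot 1 - 1\right)^{2} = \left(13 - 1\right)^{2} = 12^{2} = 144$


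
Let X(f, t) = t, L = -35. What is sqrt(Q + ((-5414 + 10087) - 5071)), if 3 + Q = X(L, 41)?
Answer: 6*I*sqrt(10) ≈ 18.974*I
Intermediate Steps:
Q = 38 (Q = -3 + 41 = 38)
sqrt(Q + ((-5414 + 10087) - 5071)) = sqrt(38 + ((-5414 + 10087) - 5071)) = sqrt(38 + (4673 - 5071)) = sqrt(38 - 398) = sqrt(-360) = 6*I*sqrt(10)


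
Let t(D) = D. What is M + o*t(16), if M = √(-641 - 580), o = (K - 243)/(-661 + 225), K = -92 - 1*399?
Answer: 2936/109 + I*√1221 ≈ 26.936 + 34.943*I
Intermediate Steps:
K = -491 (K = -92 - 399 = -491)
o = 367/218 (o = (-491 - 243)/(-661 + 225) = -734/(-436) = -734*(-1/436) = 367/218 ≈ 1.6835)
M = I*√1221 (M = √(-1221) = I*√1221 ≈ 34.943*I)
M + o*t(16) = I*√1221 + (367/218)*16 = I*√1221 + 2936/109 = 2936/109 + I*√1221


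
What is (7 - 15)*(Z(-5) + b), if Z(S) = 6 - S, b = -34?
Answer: 184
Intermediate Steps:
(7 - 15)*(Z(-5) + b) = (7 - 15)*((6 - 1*(-5)) - 34) = -8*((6 + 5) - 34) = -8*(11 - 34) = -8*(-23) = 184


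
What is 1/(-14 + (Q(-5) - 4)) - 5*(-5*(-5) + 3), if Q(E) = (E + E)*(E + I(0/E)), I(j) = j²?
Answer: -4479/32 ≈ -139.97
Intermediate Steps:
Q(E) = 2*E² (Q(E) = (E + E)*(E + (0/E)²) = (2*E)*(E + 0²) = (2*E)*(E + 0) = (2*E)*E = 2*E²)
1/(-14 + (Q(-5) - 4)) - 5*(-5*(-5) + 3) = 1/(-14 + (2*(-5)² - 4)) - 5*(-5*(-5) + 3) = 1/(-14 + (2*25 - 4)) - 5*(25 + 3) = 1/(-14 + (50 - 4)) - 5*28 = 1/(-14 + 46) - 140 = 1/32 - 140 = -4479/32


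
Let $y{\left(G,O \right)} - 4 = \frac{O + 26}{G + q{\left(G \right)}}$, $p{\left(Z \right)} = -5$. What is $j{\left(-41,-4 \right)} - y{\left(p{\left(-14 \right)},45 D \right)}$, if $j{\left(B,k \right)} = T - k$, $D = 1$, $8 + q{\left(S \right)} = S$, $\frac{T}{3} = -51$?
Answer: $- \frac{2683}{18} \approx -149.06$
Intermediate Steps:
$T = -153$ ($T = 3 \left(-51\right) = -153$)
$q{\left(S \right)} = -8 + S$
$j{\left(B,k \right)} = -153 - k$
$y{\left(G,O \right)} = 4 + \frac{26 + O}{-8 + 2 G}$ ($y{\left(G,O \right)} = 4 + \frac{O + 26}{G + \left(-8 + G\right)} = 4 + \frac{26 + O}{-8 + 2 G}$)
$j{\left(-41,-4 \right)} - y{\left(p{\left(-14 \right)},45 D \right)} = \left(-153 - -4\right) - \frac{-6 + 45 \cdot 1 + 8 \left(-5\right)}{2 \left(-4 - 5\right)} = \left(-153 + 4\right) - \frac{-6 + 45 - 40}{2 \left(-9\right)} = -149 - \frac{1}{2} \left(- \frac{1}{9}\right) \left(-1\right) = -149 - \frac{1}{18} = - \frac{2683}{18}$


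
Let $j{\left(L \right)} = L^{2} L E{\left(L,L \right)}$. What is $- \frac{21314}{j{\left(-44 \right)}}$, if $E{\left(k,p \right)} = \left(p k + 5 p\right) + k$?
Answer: $\frac{10657}{71213824} \approx 0.00014965$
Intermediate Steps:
$E{\left(k,p \right)} = k + 5 p + k p$ ($E{\left(k,p \right)} = \left(k p + 5 p\right) + k = \left(5 p + k p\right) + k = k + 5 p + k p$)
$j{\left(L \right)} = L^{3} \left(L^{2} + 6 L\right)$ ($j{\left(L \right)} = L^{2} L \left(L + 5 L + L L\right) = L^{3} \left(L + 5 L + L^{2}\right) = L^{3} \left(L^{2} + 6 L\right)$)
$- \frac{21314}{j{\left(-44 \right)}} = - \frac{21314}{\left(-44\right)^{4} \left(6 - 44\right)} = - \frac{21314}{3748096 \left(-38\right)} = - \frac{21314}{-142427648} = \left(-21314\right) \left(- \frac{1}{142427648}\right) = \frac{10657}{71213824}$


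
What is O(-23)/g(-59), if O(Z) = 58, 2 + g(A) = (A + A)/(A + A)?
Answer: -58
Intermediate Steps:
g(A) = -1 (g(A) = -2 + (A + A)/(A + A) = -2 + (2*A)/((2*A)) = -2 + (2*A)*(1/(2*A)) = -2 + 1 = -1)
O(-23)/g(-59) = 58/(-1) = 58*(-1) = -58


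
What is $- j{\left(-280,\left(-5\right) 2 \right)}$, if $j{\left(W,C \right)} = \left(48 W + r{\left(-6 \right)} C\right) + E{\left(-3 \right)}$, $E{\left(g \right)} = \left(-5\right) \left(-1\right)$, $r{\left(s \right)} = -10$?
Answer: $13335$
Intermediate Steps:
$E{\left(g \right)} = 5$
$j{\left(W,C \right)} = 5 - 10 C + 48 W$ ($j{\left(W,C \right)} = \left(48 W - 10 C\right) + 5 = \left(- 10 C + 48 W\right) + 5 = 5 - 10 C + 48 W$)
$- j{\left(-280,\left(-5\right) 2 \right)} = - (5 - 10 \left(\left(-5\right) 2\right) + 48 \left(-280\right)) = - (5 - -100 - 13440) = - (5 + 100 - 13440) = \left(-1\right) \left(-13335\right) = 13335$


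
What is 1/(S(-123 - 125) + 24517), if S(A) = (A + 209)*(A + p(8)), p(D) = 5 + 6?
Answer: 1/33760 ≈ 2.9621e-5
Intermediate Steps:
p(D) = 11
S(A) = (11 + A)*(209 + A) (S(A) = (A + 209)*(A + 11) = (209 + A)*(11 + A) = (11 + A)*(209 + A))
1/(S(-123 - 125) + 24517) = 1/((2299 + (-123 - 125)**2 + 220*(-123 - 125)) + 24517) = 1/((2299 + (-248)**2 + 220*(-248)) + 24517) = 1/((2299 + 61504 - 54560) + 24517) = 1/(9243 + 24517) = 1/33760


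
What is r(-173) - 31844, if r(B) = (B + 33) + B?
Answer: -32157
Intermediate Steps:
r(B) = 33 + 2*B (r(B) = (33 + B) + B = 33 + 2*B)
r(-173) - 31844 = (33 + 2*(-173)) - 31844 = (33 - 346) - 31844 = -313 - 31844 = -32157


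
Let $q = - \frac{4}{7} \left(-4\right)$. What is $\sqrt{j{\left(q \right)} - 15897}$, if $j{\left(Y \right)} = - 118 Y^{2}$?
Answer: $\frac{i \sqrt{809161}}{7} \approx 128.5 i$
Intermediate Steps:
$q = \frac{16}{7}$ ($q = \left(-4\right) \frac{1}{7} \left(-4\right) = \left(- \frac{4}{7}\right) \left(-4\right) = \frac{16}{7} \approx 2.2857$)
$\sqrt{j{\left(q \right)} - 15897} = \sqrt{- 118 \left(\frac{16}{7}\right)^{2} - 15897} = \sqrt{\left(-118\right) \frac{256}{49} - 15897} = \sqrt{- \frac{30208}{49} - 15897} = \sqrt{- \frac{809161}{49}} = \frac{i \sqrt{809161}}{7}$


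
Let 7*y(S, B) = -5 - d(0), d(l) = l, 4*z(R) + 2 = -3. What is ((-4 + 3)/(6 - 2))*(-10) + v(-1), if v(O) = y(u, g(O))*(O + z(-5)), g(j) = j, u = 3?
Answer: 115/28 ≈ 4.1071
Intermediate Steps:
z(R) = -5/4 (z(R) = -½ + (¼)*(-3) = -½ - ¾ = -5/4)
y(S, B) = -5/7 (y(S, B) = (-5 - 1*0)/7 = (-5 + 0)/7 = (⅐)*(-5) = -5/7)
v(O) = 25/28 - 5*O/7 (v(O) = -5*(O - 5/4)/7 = -5*(-5/4 + O)/7 = 25/28 - 5*O/7)
((-4 + 3)/(6 - 2))*(-10) + v(-1) = ((-4 + 3)/(6 - 2))*(-10) + (25/28 - 5/7*(-1)) = -1/4*(-10) + (25/28 + 5/7) = -1*¼*(-10) + 45/28 = -¼*(-10) + 45/28 = 5/2 + 45/28 = 115/28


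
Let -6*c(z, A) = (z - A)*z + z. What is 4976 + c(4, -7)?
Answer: 4968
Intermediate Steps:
c(z, A) = -z/6 - z*(z - A)/6 (c(z, A) = -((z - A)*z + z)/6 = -(z*(z - A) + z)/6 = -(z + z*(z - A))/6 = -z/6 - z*(z - A)/6)
4976 + c(4, -7) = 4976 + (⅙)*4*(-1 - 7 - 1*4) = 4976 + (⅙)*4*(-1 - 7 - 4) = 4976 + (⅙)*4*(-12) = 4976 - 8 = 4968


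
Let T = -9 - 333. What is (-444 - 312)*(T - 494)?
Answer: 632016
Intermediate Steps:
T = -342
(-444 - 312)*(T - 494) = (-444 - 312)*(-342 - 494) = -756*(-836) = 632016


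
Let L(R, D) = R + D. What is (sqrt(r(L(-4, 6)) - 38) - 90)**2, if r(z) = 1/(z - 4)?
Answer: (180 - I*sqrt(154))**2/4 ≈ 8061.5 - 1116.9*I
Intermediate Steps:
L(R, D) = D + R
r(z) = 1/(-4 + z)
(sqrt(r(L(-4, 6)) - 38) - 90)**2 = (sqrt(1/(-4 + (6 - 4)) - 38) - 90)**2 = (sqrt(1/(-4 + 2) - 38) - 90)**2 = (sqrt(1/(-2) - 38) - 90)**2 = (sqrt(-1/2 - 38) - 90)**2 = (sqrt(-77/2) - 90)**2 = (I*sqrt(154)/2 - 90)**2 = (-90 + I*sqrt(154)/2)**2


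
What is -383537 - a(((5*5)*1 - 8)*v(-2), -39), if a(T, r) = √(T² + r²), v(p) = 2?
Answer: -383537 - √2677 ≈ -3.8359e+5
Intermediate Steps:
-383537 - a(((5*5)*1 - 8)*v(-2), -39) = -383537 - √((((5*5)*1 - 8)*2)² + (-39)²) = -383537 - √(((25*1 - 8)*2)² + 1521) = -383537 - √(((25 - 8)*2)² + 1521) = -383537 - √((17*2)² + 1521) = -383537 - √(34² + 1521) = -383537 - √(1156 + 1521) = -383537 - √2677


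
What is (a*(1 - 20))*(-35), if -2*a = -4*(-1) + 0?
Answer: -1330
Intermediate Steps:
a = -2 (a = -(-4*(-1) + 0)/2 = -(4 + 0)/2 = -½*4 = -2)
(a*(1 - 20))*(-35) = -2*(1 - 20)*(-35) = -2*(-19)*(-35) = 38*(-35) = -1330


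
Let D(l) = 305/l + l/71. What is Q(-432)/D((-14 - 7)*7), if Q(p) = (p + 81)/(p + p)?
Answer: -10437/106496 ≈ -0.098004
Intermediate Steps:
Q(p) = (81 + p)/(2*p) (Q(p) = (81 + p)/((2*p)) = (81 + p)*(1/(2*p)) = (81 + p)/(2*p))
D(l) = 305/l + l/71 (D(l) = 305/l + l*(1/71) = 305/l + l/71)
Q(-432)/D((-14 - 7)*7) = ((1/2)*(81 - 432)/(-432))/(305/(((-14 - 7)*7)) + ((-14 - 7)*7)/71) = ((1/2)*(-1/432)*(-351))/(305/((-21*7)) + (-21*7)/71) = 13/(32*(305/(-147) + (1/71)*(-147))) = 13/(32*(305*(-1/147) - 147/71)) = 13/(32*(-305/147 - 147/71)) = 13/(32*(-43264/10437)) = (13/32)*(-10437/43264) = -10437/106496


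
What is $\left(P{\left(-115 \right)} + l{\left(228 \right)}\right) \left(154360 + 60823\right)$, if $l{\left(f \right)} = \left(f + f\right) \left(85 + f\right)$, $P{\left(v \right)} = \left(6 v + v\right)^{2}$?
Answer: $170156602799$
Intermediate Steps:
$P{\left(v \right)} = 49 v^{2}$ ($P{\left(v \right)} = \left(7 v\right)^{2} = 49 v^{2}$)
$l{\left(f \right)} = 2 f \left(85 + f\right)$
$\left(P{\left(-115 \right)} + l{\left(228 \right)}\right) \left(154360 + 60823\right) = \left(49 \left(-115\right)^{2} + 2 \cdot 228 \left(85 + 228\right)\right) \left(154360 + 60823\right) = \left(49 \cdot 13225 + 2 \cdot 228 \cdot 313\right) 215183 = \left(648025 + 142728\right) 215183 = 790753 \cdot 215183 = 170156602799$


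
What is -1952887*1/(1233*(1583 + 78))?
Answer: -1952887/2048013 ≈ -0.95355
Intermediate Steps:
-1952887*1/(1233*(1583 + 78)) = -1952887/(1233*1661) = -1952887/2048013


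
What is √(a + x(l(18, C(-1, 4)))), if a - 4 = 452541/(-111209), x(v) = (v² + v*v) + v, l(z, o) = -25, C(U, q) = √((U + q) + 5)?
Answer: 2*√3787314798470/111209 ≈ 34.999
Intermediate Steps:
C(U, q) = √(5 + U + q)
x(v) = v + 2*v² (x(v) = (v² + v²) + v = 2*v² + v = v + 2*v²)
a = -7705/111209 (a = 4 + 452541/(-111209) = 4 + 452541*(-1/111209) = 4 - 452541/111209 = -7705/111209 ≈ -0.069284)
√(a + x(l(18, C(-1, 4)))) = √(-7705/111209 - 25*(1 + 2*(-25))) = √(-7705/111209 - 25*(1 - 50)) = √(-7705/111209 - 25*(-49)) = √(-7705/111209 + 1225) = √(136223320/111209) = 2*√3787314798470/111209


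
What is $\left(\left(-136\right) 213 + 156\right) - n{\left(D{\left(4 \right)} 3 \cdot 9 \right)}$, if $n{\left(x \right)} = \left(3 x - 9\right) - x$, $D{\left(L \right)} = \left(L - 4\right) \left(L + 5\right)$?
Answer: $-28803$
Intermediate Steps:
$D{\left(L \right)} = \left(-4 + L\right) \left(5 + L\right)$
$n{\left(x \right)} = -9 + 2 x$ ($n{\left(x \right)} = \left(-9 + 3 x\right) - x = -9 + 2 x$)
$\left(\left(-136\right) 213 + 156\right) - n{\left(D{\left(4 \right)} 3 \cdot 9 \right)} = \left(\left(-136\right) 213 + 156\right) - \left(-9 + 2 \left(-20 + 4 + 4^{2}\right) 3 \cdot 9\right) = \left(-28968 + 156\right) - \left(-9 + 2 \left(-20 + 4 + 16\right) 3 \cdot 9\right) = -28812 - \left(-9 + 2 \cdot 0 \cdot 3 \cdot 9\right) = -28812 - \left(-9 + 2 \cdot 0 \cdot 9\right) = -28812 - \left(-9 + 2 \cdot 0\right) = -28812 - \left(-9 + 0\right) = -28812 - -9 = -28812 + 9 = -28803$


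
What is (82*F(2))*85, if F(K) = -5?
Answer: -34850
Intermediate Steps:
(82*F(2))*85 = (82*(-5))*85 = -410*85 = -34850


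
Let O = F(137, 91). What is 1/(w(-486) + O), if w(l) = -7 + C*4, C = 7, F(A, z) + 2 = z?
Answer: 1/110 ≈ 0.0090909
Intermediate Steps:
F(A, z) = -2 + z
O = 89 (O = -2 + 91 = 89)
w(l) = 21 (w(l) = -7 + 7*4 = -7 + 28 = 21)
1/(w(-486) + O) = 1/(21 + 89) = 1/110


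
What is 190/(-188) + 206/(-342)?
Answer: -25927/16074 ≈ -1.6130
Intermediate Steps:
190/(-188) + 206/(-342) = 190*(-1/188) + 206*(-1/342) = -95/94 - 103/171 = -25927/16074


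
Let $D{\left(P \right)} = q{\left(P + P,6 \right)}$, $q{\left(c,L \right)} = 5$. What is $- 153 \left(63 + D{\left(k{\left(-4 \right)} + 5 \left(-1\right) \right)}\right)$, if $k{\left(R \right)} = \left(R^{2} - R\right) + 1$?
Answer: $-10404$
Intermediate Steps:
$k{\left(R \right)} = 1 + R^{2} - R$
$D{\left(P \right)} = 5$
$- 153 \left(63 + D{\left(k{\left(-4 \right)} + 5 \left(-1\right) \right)}\right) = - 153 \left(63 + 5\right) = \left(-153\right) 68 = -10404$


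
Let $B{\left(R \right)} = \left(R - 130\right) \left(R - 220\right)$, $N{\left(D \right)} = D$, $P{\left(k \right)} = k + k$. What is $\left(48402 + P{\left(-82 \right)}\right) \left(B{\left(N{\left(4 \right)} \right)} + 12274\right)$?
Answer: $1904918620$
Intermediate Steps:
$P{\left(k \right)} = 2 k$
$B{\left(R \right)} = \left(-220 + R\right) \left(-130 + R\right)$ ($B{\left(R \right)} = \left(-130 + R\right) \left(-220 + R\right) = \left(-220 + R\right) \left(-130 + R\right)$)
$\left(48402 + P{\left(-82 \right)}\right) \left(B{\left(N{\left(4 \right)} \right)} + 12274\right) = \left(48402 + 2 \left(-82\right)\right) \left(\left(28600 + 4^{2} - 1400\right) + 12274\right) = \left(48402 - 164\right) \left(\left(28600 + 16 - 1400\right) + 12274\right) = 48238 \left(27216 + 12274\right) = 48238 \cdot 39490 = 1904918620$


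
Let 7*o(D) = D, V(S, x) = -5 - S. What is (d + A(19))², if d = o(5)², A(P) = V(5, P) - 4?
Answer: 436921/2401 ≈ 181.97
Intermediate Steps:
o(D) = D/7
A(P) = -14 (A(P) = (-5 - 1*5) - 4 = (-5 - 5) - 4 = -10 - 4 = -14)
d = 25/49 (d = ((⅐)*5)² = (5/7)² = 25/49 ≈ 0.51020)
(d + A(19))² = (25/49 - 14)² = (-661/49)² = 436921/2401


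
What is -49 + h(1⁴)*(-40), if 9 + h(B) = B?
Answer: 271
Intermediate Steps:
h(B) = -9 + B
-49 + h(1⁴)*(-40) = -49 + (-9 + 1⁴)*(-40) = -49 + (-9 + 1)*(-40) = -49 - 8*(-40) = -49 + 320 = 271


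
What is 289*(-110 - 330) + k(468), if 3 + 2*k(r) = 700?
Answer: -253623/2 ≈ -1.2681e+5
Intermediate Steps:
k(r) = 697/2 (k(r) = -3/2 + (½)*700 = -3/2 + 350 = 697/2)
289*(-110 - 330) + k(468) = 289*(-110 - 330) + 697/2 = 289*(-440) + 697/2 = -127160 + 697/2 = -253623/2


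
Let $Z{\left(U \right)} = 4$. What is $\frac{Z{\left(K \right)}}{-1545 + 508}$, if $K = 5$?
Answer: $- \frac{4}{1037} \approx -0.0038573$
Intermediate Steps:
$\frac{Z{\left(K \right)}}{-1545 + 508} = \frac{1}{-1545 + 508} \cdot 4 = \frac{1}{-1037} \cdot 4 = \left(- \frac{1}{1037}\right) 4 = - \frac{4}{1037}$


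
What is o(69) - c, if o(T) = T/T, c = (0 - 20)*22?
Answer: 441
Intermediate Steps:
c = -440 (c = -20*22 = -440)
o(T) = 1
o(69) - c = 1 - 1*(-440) = 1 + 440 = 441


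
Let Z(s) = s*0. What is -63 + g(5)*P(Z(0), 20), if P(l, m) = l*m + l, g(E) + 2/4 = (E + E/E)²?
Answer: -63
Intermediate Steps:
Z(s) = 0
g(E) = -½ + (1 + E)² (g(E) = -½ + (E + E/E)² = -½ + (E + 1)² = -½ + (1 + E)²)
P(l, m) = l + l*m
-63 + g(5)*P(Z(0), 20) = -63 + (-½ + (1 + 5)²)*(0*(1 + 20)) = -63 + (-½ + 6²)*(0*21) = -63 + (-½ + 36)*0 = -63 + (71/2)*0 = -63 + 0 = -63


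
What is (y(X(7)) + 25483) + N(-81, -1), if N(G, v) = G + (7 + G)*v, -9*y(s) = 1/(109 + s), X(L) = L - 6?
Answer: 25221239/990 ≈ 25476.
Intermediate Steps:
X(L) = -6 + L
y(s) = -1/(9*(109 + s))
N(G, v) = G + v*(7 + G)
(y(X(7)) + 25483) + N(-81, -1) = (-1/(981 + 9*(-6 + 7)) + 25483) + (-81 + 7*(-1) - 81*(-1)) = (-1/(981 + 9*1) + 25483) + (-81 - 7 + 81) = (-1/(981 + 9) + 25483) - 7 = (-1/990 + 25483) - 7 = 25228169/990 - 7 = 25221239/990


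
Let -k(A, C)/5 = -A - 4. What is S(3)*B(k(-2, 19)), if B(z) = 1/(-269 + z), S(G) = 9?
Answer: -9/259 ≈ -0.034749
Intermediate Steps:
k(A, C) = 20 + 5*A (k(A, C) = -5*(-A - 4) = -5*(-4 - A) = 20 + 5*A)
S(3)*B(k(-2, 19)) = 9/(-269 + (20 + 5*(-2))) = 9/(-269 + (20 - 10)) = 9/(-269 + 10) = 9/(-259) = 9*(-1/259) = -9/259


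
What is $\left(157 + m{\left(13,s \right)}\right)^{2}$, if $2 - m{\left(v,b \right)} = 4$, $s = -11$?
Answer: $24025$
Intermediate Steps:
$m{\left(v,b \right)} = -2$ ($m{\left(v,b \right)} = 2 - 4 = -2$)
$\left(157 + m{\left(13,s \right)}\right)^{2} = \left(157 - 2\right)^{2} = 155^{2} = 24025$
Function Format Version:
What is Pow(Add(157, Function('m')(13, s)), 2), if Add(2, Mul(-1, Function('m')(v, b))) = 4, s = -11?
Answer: 24025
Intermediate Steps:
Function('m')(v, b) = -2 (Function('m')(v, b) = Add(2, Mul(-1, 4)) = Add(2, -4) = -2)
Pow(Add(157, Function('m')(13, s)), 2) = Pow(Add(157, -2), 2) = Pow(155, 2) = 24025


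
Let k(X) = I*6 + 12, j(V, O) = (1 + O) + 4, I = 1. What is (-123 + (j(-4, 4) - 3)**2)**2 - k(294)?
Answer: 7551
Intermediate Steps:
j(V, O) = 5 + O
k(X) = 18 (k(X) = 1*6 + 12 = 6 + 12 = 18)
(-123 + (j(-4, 4) - 3)**2)**2 - k(294) = (-123 + ((5 + 4) - 3)**2)**2 - 1*18 = (-123 + (9 - 3)**2)**2 - 18 = (-123 + 6**2)**2 - 18 = (-123 + 36)**2 - 18 = (-87)**2 - 18 = 7569 - 18 = 7551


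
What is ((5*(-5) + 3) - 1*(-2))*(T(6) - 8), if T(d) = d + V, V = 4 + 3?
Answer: -100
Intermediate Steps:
V = 7
T(d) = 7 + d (T(d) = d + 7 = 7 + d)
((5*(-5) + 3) - 1*(-2))*(T(6) - 8) = ((5*(-5) + 3) - 1*(-2))*((7 + 6) - 8) = ((-25 + 3) + 2)*(13 - 8) = (-22 + 2)*5 = -20*5 = -100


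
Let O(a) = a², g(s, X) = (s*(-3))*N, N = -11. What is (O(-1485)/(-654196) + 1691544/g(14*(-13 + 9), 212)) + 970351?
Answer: 48833302004691/50373092 ≈ 9.6943e+5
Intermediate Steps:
g(s, X) = 33*s (g(s, X) = (s*(-3))*(-11) = -3*s*(-11) = 33*s)
(O(-1485)/(-654196) + 1691544/g(14*(-13 + 9), 212)) + 970351 = ((-1485)²/(-654196) + 1691544/((33*(14*(-13 + 9))))) + 970351 = (2205225*(-1/654196) + 1691544/((33*(14*(-4))))) + 970351 = (-2205225/654196 + 1691544/((33*(-56)))) + 970351 = (-2205225/654196 + 1691544/(-1848)) + 970351 = (-2205225/654196 + 1691544*(-1/1848)) + 970351 = (-2205225/654196 - 70481/77) + 970351 = -46278190601/50373092 + 970351 = 48833302004691/50373092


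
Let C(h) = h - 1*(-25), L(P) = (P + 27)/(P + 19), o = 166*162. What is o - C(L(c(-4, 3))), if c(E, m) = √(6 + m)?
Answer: 295522/11 ≈ 26866.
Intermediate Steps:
o = 26892
L(P) = (27 + P)/(19 + P)
C(h) = 25 + h (C(h) = h + 25 = 25 + h)
o - C(L(c(-4, 3))) = 26892 - (25 + (27 + √(6 + 3))/(19 + √(6 + 3))) = 26892 - (25 + (27 + √9)/(19 + √9)) = 26892 - (25 + (27 + 3)/(19 + 3)) = 26892 - (25 + 30/22) = 26892 - (25 + (1/22)*30) = 26892 - (25 + 15/11) = 26892 - 1*290/11 = 26892 - 290/11 = 295522/11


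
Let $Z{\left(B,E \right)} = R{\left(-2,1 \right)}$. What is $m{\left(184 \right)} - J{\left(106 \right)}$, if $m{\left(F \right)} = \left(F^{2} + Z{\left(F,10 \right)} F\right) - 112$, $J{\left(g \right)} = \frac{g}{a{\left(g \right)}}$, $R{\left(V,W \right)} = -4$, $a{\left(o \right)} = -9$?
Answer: $\frac{297178}{9} \approx 33020.0$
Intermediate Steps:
$Z{\left(B,E \right)} = -4$
$J{\left(g \right)} = - \frac{g}{9}$ ($J{\left(g \right)} = \frac{g}{-9} = g \left(- \frac{1}{9}\right) = - \frac{g}{9}$)
$m{\left(F \right)} = -112 + F^{2} - 4 F$ ($m{\left(F \right)} = \left(F^{2} - 4 F\right) - 112 = -112 + F^{2} - 4 F$)
$m{\left(184 \right)} - J{\left(106 \right)} = \left(-112 + 184^{2} - 736\right) - \left(- \frac{1}{9}\right) 106 = \left(-112 + 33856 - 736\right) - - \frac{106}{9} = 33008 + \frac{106}{9} = \frac{297178}{9}$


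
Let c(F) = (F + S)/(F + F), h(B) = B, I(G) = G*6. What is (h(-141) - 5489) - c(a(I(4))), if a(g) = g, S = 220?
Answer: -67621/12 ≈ -5635.1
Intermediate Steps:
I(G) = 6*G
c(F) = (220 + F)/(2*F) (c(F) = (F + 220)/(F + F) = (220 + F)/((2*F)) = (220 + F)*(1/(2*F)) = (220 + F)/(2*F))
(h(-141) - 5489) - c(a(I(4))) = (-141 - 5489) - (220 + 6*4)/(2*(6*4)) = -5630 - (220 + 24)/(2*24) = -5630 - 244/(2*24) = -5630 - 1*61/12 = -5630 - 61/12 = -67621/12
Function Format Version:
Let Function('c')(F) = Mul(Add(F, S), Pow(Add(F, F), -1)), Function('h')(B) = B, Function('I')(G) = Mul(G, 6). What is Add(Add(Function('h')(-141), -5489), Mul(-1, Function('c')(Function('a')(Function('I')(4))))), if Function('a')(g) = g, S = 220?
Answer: Rational(-67621, 12) ≈ -5635.1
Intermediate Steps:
Function('I')(G) = Mul(6, G)
Function('c')(F) = Mul(Rational(1, 2), Pow(F, -1), Add(220, F)) (Function('c')(F) = Mul(Add(F, 220), Pow(Add(F, F), -1)) = Mul(Add(220, F), Pow(Mul(2, F), -1)) = Mul(Add(220, F), Mul(Rational(1, 2), Pow(F, -1))) = Mul(Rational(1, 2), Pow(F, -1), Add(220, F)))
Add(Add(Function('h')(-141), -5489), Mul(-1, Function('c')(Function('a')(Function('I')(4))))) = Add(Add(-141, -5489), Mul(-1, Mul(Rational(1, 2), Pow(Mul(6, 4), -1), Add(220, Mul(6, 4))))) = Add(-5630, Mul(-1, Mul(Rational(1, 2), Pow(24, -1), Add(220, 24)))) = Add(-5630, Mul(-1, Mul(Rational(1, 2), Rational(1, 24), 244))) = Add(-5630, Mul(-1, Rational(61, 12))) = Add(-5630, Rational(-61, 12)) = Rational(-67621, 12)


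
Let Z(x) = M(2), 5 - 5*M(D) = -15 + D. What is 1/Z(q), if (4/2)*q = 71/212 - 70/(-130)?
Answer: 5/18 ≈ 0.27778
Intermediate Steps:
M(D) = 4 - D/5 (M(D) = 1 - (-15 + D)/5 = 1 + (3 - D/5) = 4 - D/5)
q = 2407/5512 (q = (71/212 - 70/(-130))/2 = (71*(1/212) - 70*(-1/130))/2 = (71/212 + 7/13)/2 = (½)*(2407/2756) = 2407/5512 ≈ 0.43668)
Z(x) = 18/5 (Z(x) = 4 - ⅕*2 = 4 - ⅖ = 18/5)
1/Z(q) = 1/(18/5) = 5/18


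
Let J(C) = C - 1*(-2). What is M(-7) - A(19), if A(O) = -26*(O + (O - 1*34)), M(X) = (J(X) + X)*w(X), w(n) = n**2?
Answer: -484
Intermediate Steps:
J(C) = 2 + C (J(C) = C + 2 = 2 + C)
M(X) = X**2*(2 + 2*X) (M(X) = ((2 + X) + X)*X**2 = (2 + 2*X)*X**2 = X**2*(2 + 2*X))
A(O) = 884 - 52*O (A(O) = -26*(O + (O - 34)) = -26*(O + (-34 + O)) = -26*(-34 + 2*O) = 884 - 52*O)
M(-7) - A(19) = 2*(-7)**2*(1 - 7) - (884 - 52*19) = 2*49*(-6) - (884 - 988) = -588 - 1*(-104) = -588 + 104 = -484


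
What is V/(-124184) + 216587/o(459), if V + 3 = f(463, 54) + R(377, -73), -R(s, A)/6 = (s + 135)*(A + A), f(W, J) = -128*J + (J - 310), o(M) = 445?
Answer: 26700243263/55261880 ≈ 483.16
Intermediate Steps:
f(W, J) = -310 - 127*J (f(W, J) = -128*J + (-310 + J) = -310 - 127*J)
R(s, A) = -12*A*(135 + s) (R(s, A) = -6*(s + 135)*(A + A) = -6*(135 + s)*2*A = -12*A*(135 + s))
V = 441341 (V = -3 + ((-310 - 127*54) - 12*(-73)*(135 + 377)) = -3 + ((-310 - 6858) - 12*(-73)*512) = -3 + (-7168 + 448512) = -3 + 441344 = 441341)
V/(-124184) + 216587/o(459) = 441341/(-124184) + 216587/445 = 441341*(-1/124184) + 216587*(1/445) = -441341/124184 + 216587/445 = 26700243263/55261880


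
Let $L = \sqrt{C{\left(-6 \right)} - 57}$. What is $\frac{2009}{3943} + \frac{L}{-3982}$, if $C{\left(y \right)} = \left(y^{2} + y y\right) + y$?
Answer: $\frac{7988009}{15701026} \approx 0.50876$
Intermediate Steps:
$C{\left(y \right)} = y + 2 y^{2}$ ($C{\left(y \right)} = \left(y^{2} + y^{2}\right) + y = 2 y^{2} + y = y + 2 y^{2}$)
$L = 3$ ($L = \sqrt{- 6 \left(1 + 2 \left(-6\right)\right) - 57} = \sqrt{- 6 \left(1 - 12\right) - 57} = \sqrt{\left(-6\right) \left(-11\right) - 57} = \sqrt{66 - 57} = \sqrt{9} = 3$)
$\frac{2009}{3943} + \frac{L}{-3982} = \frac{2009}{3943} + \frac{3}{-3982} = 2009 \cdot \frac{1}{3943} + 3 \left(- \frac{1}{3982}\right) = \frac{2009}{3943} - \frac{3}{3982} = \frac{7988009}{15701026}$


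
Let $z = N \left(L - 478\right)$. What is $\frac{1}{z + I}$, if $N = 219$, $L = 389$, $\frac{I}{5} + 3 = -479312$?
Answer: $- \frac{1}{2416066} \approx -4.139 \cdot 10^{-7}$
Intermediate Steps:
$I = -2396575$ ($I = -15 + 5 \left(-479312\right) = -15 - 2396560 = -2396575$)
$z = -19491$ ($z = 219 \left(389 - 478\right) = 219 \left(-89\right) = -19491$)
$\frac{1}{z + I} = \frac{1}{-19491 - 2396575} = \frac{1}{-2416066} = - \frac{1}{2416066}$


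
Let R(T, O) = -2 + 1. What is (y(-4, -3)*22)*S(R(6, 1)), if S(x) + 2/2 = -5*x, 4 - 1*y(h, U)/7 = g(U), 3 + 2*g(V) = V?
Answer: 4312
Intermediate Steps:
g(V) = -3/2 + V/2
R(T, O) = -1
y(h, U) = 77/2 - 7*U/2 (y(h, U) = 28 - 7*(-3/2 + U/2) = 28 + (21/2 - 7*U/2) = 77/2 - 7*U/2)
S(x) = -1 - 5*x
(y(-4, -3)*22)*S(R(6, 1)) = ((77/2 - 7/2*(-3))*22)*(-1 - 5*(-1)) = ((77/2 + 21/2)*22)*(-1 + 5) = (49*22)*4 = 1078*4 = 4312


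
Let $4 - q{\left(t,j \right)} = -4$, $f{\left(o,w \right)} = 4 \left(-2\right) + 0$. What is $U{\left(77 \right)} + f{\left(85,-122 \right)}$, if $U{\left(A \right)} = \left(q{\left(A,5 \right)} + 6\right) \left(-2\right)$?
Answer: $-36$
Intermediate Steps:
$f{\left(o,w \right)} = -8$ ($f{\left(o,w \right)} = -8 + 0 = -8$)
$q{\left(t,j \right)} = 8$ ($q{\left(t,j \right)} = 4 - -4 = 4 + 4 = 8$)
$U{\left(A \right)} = -28$ ($U{\left(A \right)} = \left(8 + 6\right) \left(-2\right) = 14 \left(-2\right) = -28$)
$U{\left(77 \right)} + f{\left(85,-122 \right)} = -28 - 8 = -36$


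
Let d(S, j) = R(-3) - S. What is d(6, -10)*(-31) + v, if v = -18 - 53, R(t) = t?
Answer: 208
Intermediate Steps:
d(S, j) = -3 - S
v = -71
d(6, -10)*(-31) + v = (-3 - 1*6)*(-31) - 71 = (-3 - 6)*(-31) - 71 = -9*(-31) - 71 = 279 - 71 = 208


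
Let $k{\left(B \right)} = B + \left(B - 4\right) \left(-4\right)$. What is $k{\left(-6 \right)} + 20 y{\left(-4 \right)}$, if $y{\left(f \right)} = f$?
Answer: $-46$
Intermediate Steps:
$k{\left(B \right)} = 16 - 3 B$ ($k{\left(B \right)} = B + \left(-4 + B\right) \left(-4\right) = B - \left(-16 + 4 B\right) = 16 - 3 B$)
$k{\left(-6 \right)} + 20 y{\left(-4 \right)} = \left(16 - -18\right) + 20 \left(-4\right) = \left(16 + 18\right) - 80 = 34 - 80 = -46$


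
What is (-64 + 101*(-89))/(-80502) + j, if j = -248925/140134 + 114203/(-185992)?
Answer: -1194865607679355/524547065827464 ≈ -2.2779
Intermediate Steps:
j = -31150890901/13031901464 (j = -248925*1/140134 + 114203*(-1/185992) = -248925/140134 - 114203/185992 = -31150890901/13031901464 ≈ -2.3904)
(-64 + 101*(-89))/(-80502) + j = (-64 + 101*(-89))/(-80502) - 31150890901/13031901464 = (-64 - 8989)*(-1/80502) - 31150890901/13031901464 = -9053*(-1/80502) - 31150890901/13031901464 = 9053/80502 - 31150890901/13031901464 = -1194865607679355/524547065827464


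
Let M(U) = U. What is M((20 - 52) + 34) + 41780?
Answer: 41782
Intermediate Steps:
M((20 - 52) + 34) + 41780 = ((20 - 52) + 34) + 41780 = (-32 + 34) + 41780 = 2 + 41780 = 41782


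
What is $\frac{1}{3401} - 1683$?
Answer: $- \frac{5723882}{3401} \approx -1683.0$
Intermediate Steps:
$\frac{1}{3401} - 1683 = - \frac{5723882}{3401}$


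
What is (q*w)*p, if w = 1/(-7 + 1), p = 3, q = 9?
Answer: -9/2 ≈ -4.5000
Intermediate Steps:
w = -1/6 (w = 1/(-6) = -1/6 ≈ -0.16667)
(q*w)*p = (9*(-1/6))*3 = -3/2*3 = -9/2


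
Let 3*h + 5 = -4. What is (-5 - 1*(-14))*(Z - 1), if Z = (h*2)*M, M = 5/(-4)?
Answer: 117/2 ≈ 58.500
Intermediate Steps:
h = -3 (h = -5/3 + (1/3)*(-4) = -5/3 - 4/3 = -3)
M = -5/4 (M = 5*(-1/4) = -5/4 ≈ -1.2500)
Z = 15/2 (Z = -3*2*(-5/4) = -6*(-5/4) = 15/2 ≈ 7.5000)
(-5 - 1*(-14))*(Z - 1) = (-5 - 1*(-14))*(15/2 - 1) = (-5 + 14)*(13/2) = 9*(13/2) = 117/2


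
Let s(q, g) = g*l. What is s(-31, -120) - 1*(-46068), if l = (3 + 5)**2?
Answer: 38388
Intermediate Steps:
l = 64 (l = 8**2 = 64)
s(q, g) = 64*g (s(q, g) = g*64 = 64*g)
s(-31, -120) - 1*(-46068) = 64*(-120) - 1*(-46068) = -7680 + 46068 = 38388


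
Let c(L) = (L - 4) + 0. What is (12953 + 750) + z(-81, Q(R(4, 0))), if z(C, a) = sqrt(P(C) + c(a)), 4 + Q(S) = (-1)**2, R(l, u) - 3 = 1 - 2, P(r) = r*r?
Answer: 13703 + sqrt(6554) ≈ 13784.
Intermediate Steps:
c(L) = -4 + L (c(L) = (-4 + L) + 0 = -4 + L)
P(r) = r**2
R(l, u) = 2 (R(l, u) = 3 + (1 - 2) = 3 - 1 = 2)
Q(S) = -3 (Q(S) = -4 + (-1)**2 = -4 + 1 = -3)
z(C, a) = sqrt(-4 + a + C**2) (z(C, a) = sqrt(C**2 + (-4 + a)) = sqrt(-4 + a + C**2))
(12953 + 750) + z(-81, Q(R(4, 0))) = (12953 + 750) + sqrt(-4 - 3 + (-81)**2) = 13703 + sqrt(-4 - 3 + 6561) = 13703 + sqrt(6554)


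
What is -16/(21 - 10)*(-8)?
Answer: 128/11 ≈ 11.636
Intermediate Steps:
-16/(21 - 10)*(-8) = -16/11*(-8) = 128/11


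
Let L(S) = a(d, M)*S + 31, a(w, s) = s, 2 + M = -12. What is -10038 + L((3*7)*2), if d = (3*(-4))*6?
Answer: -10595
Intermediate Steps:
d = -72 (d = -12*6 = -72)
M = -14 (M = -2 - 12 = -14)
L(S) = 31 - 14*S (L(S) = -14*S + 31 = 31 - 14*S)
-10038 + L((3*7)*2) = -10038 + (31 - 14*3*7*2) = -10038 + (31 - 294*2) = -10038 + (31 - 14*42) = -10038 + (31 - 588) = -10038 - 557 = -10595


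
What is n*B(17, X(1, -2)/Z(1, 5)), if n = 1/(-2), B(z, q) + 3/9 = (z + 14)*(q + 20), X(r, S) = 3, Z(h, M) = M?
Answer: -4787/15 ≈ -319.13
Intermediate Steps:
B(z, q) = -1/3 + (14 + z)*(20 + q) (B(z, q) = -1/3 + (z + 14)*(q + 20) = -1/3 + (14 + z)*(20 + q))
n = -1/2 ≈ -0.50000
n*B(17, X(1, -2)/Z(1, 5)) = -(839/3 + 14*(3/5) + 20*17 + (3/5)*17)/2 = -(839/3 + 14*(3*(1/5)) + 340 + (3*(1/5))*17)/2 = -(839/3 + 14*(3/5) + 340 + (3/5)*17)/2 = -(839/3 + 42/5 + 340 + 51/5)/2 = -1/2*9574/15 = -4787/15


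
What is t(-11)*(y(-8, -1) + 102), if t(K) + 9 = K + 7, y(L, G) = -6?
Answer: -1248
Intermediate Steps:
t(K) = -2 + K (t(K) = -9 + (K + 7) = -9 + (7 + K) = -2 + K)
t(-11)*(y(-8, -1) + 102) = (-2 - 11)*(-6 + 102) = -13*96 = -1248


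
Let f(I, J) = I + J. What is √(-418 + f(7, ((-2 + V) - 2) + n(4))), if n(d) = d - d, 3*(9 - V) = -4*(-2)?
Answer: I*√3678/3 ≈ 20.216*I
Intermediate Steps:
V = 19/3 (V = 9 - (-4)*(-2)/3 = 9 - ⅓*8 = 9 - 8/3 = 19/3 ≈ 6.3333)
n(d) = 0
√(-418 + f(7, ((-2 + V) - 2) + n(4))) = √(-418 + (7 + (((-2 + 19/3) - 2) + 0))) = √(-418 + (7 + ((13/3 - 2) + 0))) = √(-418 + (7 + (7/3 + 0))) = √(-418 + (7 + 7/3)) = √(-418 + 28/3) = √(-1226/3) = I*√3678/3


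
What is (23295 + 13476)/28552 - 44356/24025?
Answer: -383029237/685961800 ≈ -0.55838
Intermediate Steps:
(23295 + 13476)/28552 - 44356/24025 = 36771*(1/28552) - 44356*1/24025 = 36771/28552 - 44356/24025 = -383029237/685961800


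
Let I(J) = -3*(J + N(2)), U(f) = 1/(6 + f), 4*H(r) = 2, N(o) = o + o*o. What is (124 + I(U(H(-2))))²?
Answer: 1882384/169 ≈ 11138.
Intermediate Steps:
N(o) = o + o²
H(r) = ½ (H(r) = (¼)*2 = ½)
I(J) = -18 - 3*J (I(J) = -3*(J + 2*(1 + 2)) = -3*(J + 2*3) = -3*(J + 6) = -3*(6 + J) = -18 - 3*J)
(124 + I(U(H(-2))))² = (124 + (-18 - 3/(6 + ½)))² = (124 + (-18 - 3/13/2))² = (124 + (-18 - 3*2/13))² = (124 + (-18 - 6/13))² = (124 - 240/13)² = (1372/13)² = 1882384/169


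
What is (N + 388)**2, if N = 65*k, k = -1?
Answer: 104329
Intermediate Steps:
N = -65 (N = 65*(-1) = -65)
(N + 388)**2 = (-65 + 388)**2 = 323**2 = 104329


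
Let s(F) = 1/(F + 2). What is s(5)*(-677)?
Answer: -677/7 ≈ -96.714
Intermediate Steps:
s(F) = 1/(2 + F)
s(5)*(-677) = -677/(2 + 5) = -677/7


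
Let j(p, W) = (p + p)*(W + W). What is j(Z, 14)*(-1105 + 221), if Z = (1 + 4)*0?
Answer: 0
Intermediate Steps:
Z = 0 (Z = 5*0 = 0)
j(p, W) = 4*W*p (j(p, W) = (2*p)*(2*W) = 4*W*p)
j(Z, 14)*(-1105 + 221) = (4*14*0)*(-1105 + 221) = 0*(-884) = 0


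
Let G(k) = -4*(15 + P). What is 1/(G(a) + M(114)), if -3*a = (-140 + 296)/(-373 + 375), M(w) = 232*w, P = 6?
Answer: 1/26364 ≈ 3.7930e-5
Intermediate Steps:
a = -26 (a = -(-140 + 296)/(3*(-373 + 375)) = -52/2 = -⅓*78 = -26)
G(k) = -84 (G(k) = -4*(15 + 6) = -4*21 = -84)
1/(G(a) + M(114)) = 1/(-84 + 232*114) = 1/(-84 + 26448) = 1/26364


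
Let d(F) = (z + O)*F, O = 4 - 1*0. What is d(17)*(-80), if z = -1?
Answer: -4080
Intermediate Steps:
O = 4 (O = 4 + 0 = 4)
d(F) = 3*F (d(F) = (-1 + 4)*F = 3*F)
d(17)*(-80) = (3*17)*(-80) = 51*(-80) = -4080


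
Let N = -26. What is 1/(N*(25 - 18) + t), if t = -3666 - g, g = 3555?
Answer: -1/7403 ≈ -0.00013508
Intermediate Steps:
t = -7221 (t = -3666 - 1*3555 = -3666 - 3555 = -7221)
1/(N*(25 - 18) + t) = 1/(-26*(25 - 18) - 7221) = 1/(-26*7 - 7221) = 1/(-182 - 7221) = 1/(-7403) = -1/7403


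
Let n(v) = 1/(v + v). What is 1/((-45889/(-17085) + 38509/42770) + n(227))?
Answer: 16587467715/59524128919 ≈ 0.27867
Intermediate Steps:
n(v) = 1/(2*v)
1/((-45889/(-17085) + 38509/42770) + n(227)) = 1/((-45889/(-17085) + 38509/42770) + (1/2)/227) = 1/((-45889*(-1/17085) + 38509*(1/42770)) + (1/2)*(1/227)) = 1/((45889/17085 + 38509/42770) + 1/454) = 1/(524119759/146145090 + 1/454) = 1/(59524128919/16587467715) = 16587467715/59524128919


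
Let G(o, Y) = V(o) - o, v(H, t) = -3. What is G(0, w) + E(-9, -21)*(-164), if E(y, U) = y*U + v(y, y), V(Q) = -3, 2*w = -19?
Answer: -30507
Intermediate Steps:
w = -19/2 (w = (½)*(-19) = -19/2 ≈ -9.5000)
E(y, U) = -3 + U*y (E(y, U) = y*U - 3 = U*y - 3 = -3 + U*y)
G(o, Y) = -3 - o
G(0, w) + E(-9, -21)*(-164) = (-3 - 1*0) + (-3 - 21*(-9))*(-164) = (-3 + 0) + (-3 + 189)*(-164) = -3 + 186*(-164) = -3 - 30504 = -30507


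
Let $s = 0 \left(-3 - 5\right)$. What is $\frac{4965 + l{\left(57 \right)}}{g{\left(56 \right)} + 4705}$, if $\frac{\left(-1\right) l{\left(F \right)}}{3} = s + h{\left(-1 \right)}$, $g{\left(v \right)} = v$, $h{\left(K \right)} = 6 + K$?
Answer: $\frac{550}{529} \approx 1.0397$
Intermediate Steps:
$s = 0$ ($s = 0 \left(-8\right) = 0$)
$l{\left(F \right)} = -15$ ($l{\left(F \right)} = - 3 \left(0 + \left(6 - 1\right)\right) = - 3 \left(0 + 5\right) = \left(-3\right) 5 = -15$)
$\frac{4965 + l{\left(57 \right)}}{g{\left(56 \right)} + 4705} = \frac{4965 - 15}{56 + 4705} = \frac{4950}{4761} = 4950 \cdot \frac{1}{4761} = \frac{550}{529}$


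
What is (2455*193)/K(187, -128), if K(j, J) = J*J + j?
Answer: 473815/16571 ≈ 28.593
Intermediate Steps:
K(j, J) = j + J² (K(j, J) = J² + j = j + J²)
(2455*193)/K(187, -128) = (2455*193)/(187 + (-128)²) = 473815/(187 + 16384) = 473815/16571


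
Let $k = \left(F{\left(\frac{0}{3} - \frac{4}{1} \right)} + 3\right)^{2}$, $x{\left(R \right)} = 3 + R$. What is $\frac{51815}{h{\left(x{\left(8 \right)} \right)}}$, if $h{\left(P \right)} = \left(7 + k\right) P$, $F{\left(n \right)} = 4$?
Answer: $\frac{51815}{616} \approx 84.115$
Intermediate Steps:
$k = 49$ ($k = \left(4 + 3\right)^{2} = 7^{2} = 49$)
$h{\left(P \right)} = 56 P$ ($h{\left(P \right)} = \left(7 + 49\right) P = 56 P$)
$\frac{51815}{h{\left(x{\left(8 \right)} \right)}} = \frac{51815}{56 \left(3 + 8\right)} = \frac{51815}{56 \cdot 11} = \frac{51815}{616}$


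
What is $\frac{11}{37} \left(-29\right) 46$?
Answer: $- \frac{14674}{37} \approx -396.59$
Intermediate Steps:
$\frac{11}{37} \left(-29\right) 46 = \left(- \frac{319}{37}\right) 46 = - \frac{14674}{37}$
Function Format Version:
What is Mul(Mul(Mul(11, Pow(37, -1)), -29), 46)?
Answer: Rational(-14674, 37) ≈ -396.59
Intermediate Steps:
Mul(Mul(Mul(11, Pow(37, -1)), -29), 46) = Mul(Mul(Mul(11, Rational(1, 37)), -29), 46) = Mul(Mul(Rational(11, 37), -29), 46) = Mul(Rational(-319, 37), 46) = Rational(-14674, 37)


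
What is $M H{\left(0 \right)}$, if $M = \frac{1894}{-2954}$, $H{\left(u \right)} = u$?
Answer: $0$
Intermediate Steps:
$M = - \frac{947}{1477}$ ($M = 1894 \left(- \frac{1}{2954}\right) = - \frac{947}{1477} \approx -0.64116$)
$M H{\left(0 \right)} = \left(- \frac{947}{1477}\right) 0 = 0$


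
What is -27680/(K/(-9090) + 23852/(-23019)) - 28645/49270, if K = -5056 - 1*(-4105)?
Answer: 2113765075243103/71139898622 ≈ 29713.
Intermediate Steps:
K = -951 (K = -5056 + 4105 = -951)
-27680/(K/(-9090) + 23852/(-23019)) - 28645/49270 = -27680/(-951/(-9090) + 23852/(-23019)) - 28645/49270 = -27680/(-951*(-1/9090) + 23852*(-1/23019)) - 28645*1/49270 = -27680/(317/3030 - 23852/23019) - 5729/9854 = -27680/(-7219393/7749730) - 5729/9854 = -27680*(-7749730/7219393) - 5729/9854 = 214512526400/7219393 - 5729/9854 = 2113765075243103/71139898622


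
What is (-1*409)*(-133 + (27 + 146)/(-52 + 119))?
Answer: 3573842/67 ≈ 53341.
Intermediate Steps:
(-1*409)*(-133 + (27 + 146)/(-52 + 119)) = -409*(-133 + 173/67) = -409*(-8738/67) = 3573842/67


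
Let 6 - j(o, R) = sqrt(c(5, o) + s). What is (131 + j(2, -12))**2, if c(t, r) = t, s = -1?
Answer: 18225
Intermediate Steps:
j(o, R) = 4 (j(o, R) = 6 - sqrt(5 - 1) = 6 - sqrt(4) = 6 - 1*2 = 6 - 2 = 4)
(131 + j(2, -12))**2 = (131 + 4)**2 = 135**2 = 18225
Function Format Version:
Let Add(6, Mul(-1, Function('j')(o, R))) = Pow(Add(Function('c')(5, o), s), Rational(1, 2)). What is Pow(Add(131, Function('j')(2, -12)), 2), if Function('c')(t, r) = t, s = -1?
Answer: 18225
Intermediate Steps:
Function('j')(o, R) = 4 (Function('j')(o, R) = Add(6, Mul(-1, Pow(Add(5, -1), Rational(1, 2)))) = Add(6, Mul(-1, Pow(4, Rational(1, 2)))) = Add(6, Mul(-1, 2)) = Add(6, -2) = 4)
Pow(Add(131, Function('j')(2, -12)), 2) = Pow(Add(131, 4), 2) = Pow(135, 2) = 18225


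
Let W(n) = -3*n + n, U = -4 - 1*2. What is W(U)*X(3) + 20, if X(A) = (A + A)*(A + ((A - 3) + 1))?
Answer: 308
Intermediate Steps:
U = -6 (U = -4 - 2 = -6)
X(A) = 2*A*(-2 + 2*A) (X(A) = (2*A)*(A + ((-3 + A) + 1)) = (2*A)*(A + (-2 + A)) = (2*A)*(-2 + 2*A) = 2*A*(-2 + 2*A))
W(n) = -2*n
W(U)*X(3) + 20 = (-2*(-6))*(4*3*(-1 + 3)) + 20 = 12*(4*3*2) + 20 = 12*24 + 20 = 288 + 20 = 308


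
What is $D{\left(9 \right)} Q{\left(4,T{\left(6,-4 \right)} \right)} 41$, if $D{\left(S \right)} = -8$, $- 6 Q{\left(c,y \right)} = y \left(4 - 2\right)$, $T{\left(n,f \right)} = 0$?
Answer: $0$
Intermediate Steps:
$Q{\left(c,y \right)} = - \frac{y}{3}$ ($Q{\left(c,y \right)} = - \frac{y \left(4 - 2\right)}{6} = - \frac{y 2}{6} = - \frac{2 y}{6} = - \frac{y}{3}$)
$D{\left(9 \right)} Q{\left(4,T{\left(6,-4 \right)} \right)} 41 = - 8 \left(\left(- \frac{1}{3}\right) 0\right) 41 = \left(-8\right) 0 \cdot 41 = 0 \cdot 41 = 0$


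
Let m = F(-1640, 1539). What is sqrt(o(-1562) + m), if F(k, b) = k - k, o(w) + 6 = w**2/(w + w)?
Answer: I*sqrt(787) ≈ 28.054*I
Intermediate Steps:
o(w) = -6 + w/2 (o(w) = -6 + w**2/(w + w) = -6 + w**2/((2*w)) = -6 + (1/(2*w))*w**2 = -6 + w/2)
F(k, b) = 0
m = 0
sqrt(o(-1562) + m) = sqrt((-6 + (1/2)*(-1562)) + 0) = sqrt((-6 - 781) + 0) = sqrt(-787 + 0) = sqrt(-787) = I*sqrt(787)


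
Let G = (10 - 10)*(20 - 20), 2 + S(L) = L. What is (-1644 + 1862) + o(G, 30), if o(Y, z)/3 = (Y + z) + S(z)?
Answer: 392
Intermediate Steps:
S(L) = -2 + L
G = 0 (G = 0*0 = 0)
o(Y, z) = -6 + 3*Y + 6*z (o(Y, z) = 3*((Y + z) + (-2 + z)) = 3*(-2 + Y + 2*z) = -6 + 3*Y + 6*z)
(-1644 + 1862) + o(G, 30) = (-1644 + 1862) + (-6 + 3*0 + 6*30) = 218 + (-6 + 0 + 180) = 218 + 174 = 392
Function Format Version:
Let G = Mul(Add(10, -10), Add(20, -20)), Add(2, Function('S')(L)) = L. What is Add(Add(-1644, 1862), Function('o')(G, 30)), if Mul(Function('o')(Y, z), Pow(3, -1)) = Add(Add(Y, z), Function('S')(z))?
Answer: 392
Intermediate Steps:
Function('S')(L) = Add(-2, L)
G = 0 (G = Mul(0, 0) = 0)
Function('o')(Y, z) = Add(-6, Mul(3, Y), Mul(6, z)) (Function('o')(Y, z) = Mul(3, Add(Add(Y, z), Add(-2, z))) = Mul(3, Add(-2, Y, Mul(2, z))) = Add(-6, Mul(3, Y), Mul(6, z)))
Add(Add(-1644, 1862), Function('o')(G, 30)) = Add(Add(-1644, 1862), Add(-6, Mul(3, 0), Mul(6, 30))) = Add(218, Add(-6, 0, 180)) = Add(218, 174) = 392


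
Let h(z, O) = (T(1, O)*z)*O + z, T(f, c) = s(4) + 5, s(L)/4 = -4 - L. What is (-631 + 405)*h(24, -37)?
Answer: -5424000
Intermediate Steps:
s(L) = -16 - 4*L (s(L) = 4*(-4 - L) = -16 - 4*L)
T(f, c) = -27 (T(f, c) = (-16 - 4*4) + 5 = (-16 - 16) + 5 = -32 + 5 = -27)
h(z, O) = z - 27*O*z (h(z, O) = (-27*z)*O + z = -27*O*z + z = z - 27*O*z)
(-631 + 405)*h(24, -37) = (-631 + 405)*(24*(1 - 27*(-37))) = -5424*(1 + 999) = -5424*1000 = -226*24000 = -5424000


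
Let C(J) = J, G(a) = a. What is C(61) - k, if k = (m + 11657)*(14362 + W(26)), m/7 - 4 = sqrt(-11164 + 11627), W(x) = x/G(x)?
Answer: -167831594 - 100541*sqrt(463) ≈ -1.7000e+8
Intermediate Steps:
W(x) = 1 (W(x) = x/x = 1)
m = 28 + 7*sqrt(463) (m = 28 + 7*sqrt(-11164 + 11627) = 28 + 7*sqrt(463) ≈ 178.62)
k = 167831655 + 100541*sqrt(463) (k = ((28 + 7*sqrt(463)) + 11657)*(14362 + 1) = (11685 + 7*sqrt(463))*14363 = 167831655 + 100541*sqrt(463) ≈ 1.7000e+8)
C(61) - k = 61 - (167831655 + 100541*sqrt(463)) = 61 + (-167831655 - 100541*sqrt(463)) = -167831594 - 100541*sqrt(463)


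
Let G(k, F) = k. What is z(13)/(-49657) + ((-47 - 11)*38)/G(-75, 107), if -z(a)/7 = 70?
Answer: 109480778/3724275 ≈ 29.397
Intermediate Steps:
z(a) = -490 (z(a) = -7*70 = -490)
z(13)/(-49657) + ((-47 - 11)*38)/G(-75, 107) = -490/(-49657) + ((-47 - 11)*38)/(-75) = -490*(-1/49657) - 58*38*(-1/75) = 490/49657 - 2204*(-1/75) = 490/49657 + 2204/75 = 109480778/3724275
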